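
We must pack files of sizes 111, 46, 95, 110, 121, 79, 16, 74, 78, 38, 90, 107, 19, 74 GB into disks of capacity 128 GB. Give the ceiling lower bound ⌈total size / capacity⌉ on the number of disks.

Total size = 111 + 46 + 95 + 110 + 121 + 79 + 16 + 74 + 78 + 38 + 90 + 107 + 19 + 74 = 1058 GB.
⌈1058 / 128⌉ = 9.

9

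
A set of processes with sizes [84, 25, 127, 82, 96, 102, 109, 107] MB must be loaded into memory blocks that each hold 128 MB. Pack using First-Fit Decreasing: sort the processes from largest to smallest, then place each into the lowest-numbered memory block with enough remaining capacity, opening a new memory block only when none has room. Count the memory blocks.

Sorted descending: 127, 109, 107, 102, 96, 84, 82, 25.
Put 127 MB in memory block 1; 1 MB remain.
Put 109 MB in memory block 2; 19 MB remain.
Put 107 MB in memory block 3; 21 MB remain.
Put 102 MB in memory block 4; 26 MB remain.
Put 96 MB in memory block 5; 32 MB remain.
Put 84 MB in memory block 6; 44 MB remain.
Put 82 MB in memory block 7; 46 MB remain.
Put 25 MB in memory block 4; 1 MB remain.

7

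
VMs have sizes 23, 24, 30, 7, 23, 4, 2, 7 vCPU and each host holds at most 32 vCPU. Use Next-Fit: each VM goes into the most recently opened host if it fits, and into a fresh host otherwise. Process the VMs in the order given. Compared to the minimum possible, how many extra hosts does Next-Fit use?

1

Next-Fit: [23] [24] [30] [7,23] [4,2,7] → 5 hosts.
Total size 120 vCPU; any packing needs at least ⌈120/32⌉ = 4 hosts.
An optimal packing achieves that bound: [30,2] [24,7] [23,7] [23,4] → 4 hosts.
Excess: 5 − 4 = 1.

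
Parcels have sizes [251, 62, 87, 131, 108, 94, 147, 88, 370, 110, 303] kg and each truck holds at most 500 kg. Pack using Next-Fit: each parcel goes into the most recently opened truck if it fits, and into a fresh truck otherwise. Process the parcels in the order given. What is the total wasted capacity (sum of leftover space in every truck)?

251 kg → truck 1 (remaining 249 kg)
62 kg → truck 1 (remaining 187 kg)
87 kg → truck 1 (remaining 100 kg)
131 kg → truck 2 (remaining 369 kg)
108 kg → truck 2 (remaining 261 kg)
94 kg → truck 2 (remaining 167 kg)
147 kg → truck 2 (remaining 20 kg)
88 kg → truck 3 (remaining 412 kg)
370 kg → truck 3 (remaining 42 kg)
110 kg → truck 4 (remaining 390 kg)
303 kg → truck 4 (remaining 87 kg)
4 trucks × 500 kg = 2000 kg; used 1751 kg; unused 249 kg.

249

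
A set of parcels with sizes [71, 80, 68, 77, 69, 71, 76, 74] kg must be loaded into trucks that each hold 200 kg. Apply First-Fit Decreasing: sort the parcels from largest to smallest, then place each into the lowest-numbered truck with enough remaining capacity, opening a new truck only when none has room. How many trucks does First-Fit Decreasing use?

4

Sorted descending: 80, 77, 76, 74, 71, 71, 69, 68.
Put 80 kg in truck 1; 120 kg remain.
Put 77 kg in truck 1; 43 kg remain.
Put 76 kg in truck 2; 124 kg remain.
Put 74 kg in truck 2; 50 kg remain.
Put 71 kg in truck 3; 129 kg remain.
Put 71 kg in truck 3; 58 kg remain.
Put 69 kg in truck 4; 131 kg remain.
Put 68 kg in truck 4; 63 kg remain.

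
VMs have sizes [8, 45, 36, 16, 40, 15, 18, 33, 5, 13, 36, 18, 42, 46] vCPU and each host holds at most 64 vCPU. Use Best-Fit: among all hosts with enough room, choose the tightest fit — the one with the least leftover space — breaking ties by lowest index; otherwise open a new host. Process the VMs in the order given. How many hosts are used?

7

host 1: place 8 vCPU, 56 vCPU left
host 1: place 45 vCPU, 11 vCPU left
host 2: place 36 vCPU, 28 vCPU left
host 2: place 16 vCPU, 12 vCPU left
host 3: place 40 vCPU, 24 vCPU left
host 3: place 15 vCPU, 9 vCPU left
host 4: place 18 vCPU, 46 vCPU left
host 4: place 33 vCPU, 13 vCPU left
host 3: place 5 vCPU, 4 vCPU left
host 4: place 13 vCPU, 0 vCPU left
host 5: place 36 vCPU, 28 vCPU left
host 5: place 18 vCPU, 10 vCPU left
host 6: place 42 vCPU, 22 vCPU left
host 7: place 46 vCPU, 18 vCPU left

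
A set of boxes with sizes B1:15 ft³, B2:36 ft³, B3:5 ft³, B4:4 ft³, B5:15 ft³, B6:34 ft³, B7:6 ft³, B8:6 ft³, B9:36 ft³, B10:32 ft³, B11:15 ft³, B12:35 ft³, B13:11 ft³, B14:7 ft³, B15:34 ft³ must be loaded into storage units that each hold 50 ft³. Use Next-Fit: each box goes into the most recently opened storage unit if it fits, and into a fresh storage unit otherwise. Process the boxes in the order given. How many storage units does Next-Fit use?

7

Put B1 (15 ft³) in storage unit 1; 35 ft³ remain.
Put B2 (36 ft³) in storage unit 2; 14 ft³ remain.
Put B3 (5 ft³) in storage unit 2; 9 ft³ remain.
Put B4 (4 ft³) in storage unit 2; 5 ft³ remain.
Put B5 (15 ft³) in storage unit 3; 35 ft³ remain.
Put B6 (34 ft³) in storage unit 3; 1 ft³ remain.
Put B7 (6 ft³) in storage unit 4; 44 ft³ remain.
Put B8 (6 ft³) in storage unit 4; 38 ft³ remain.
Put B9 (36 ft³) in storage unit 4; 2 ft³ remain.
Put B10 (32 ft³) in storage unit 5; 18 ft³ remain.
Put B11 (15 ft³) in storage unit 5; 3 ft³ remain.
Put B12 (35 ft³) in storage unit 6; 15 ft³ remain.
Put B13 (11 ft³) in storage unit 6; 4 ft³ remain.
Put B14 (7 ft³) in storage unit 7; 43 ft³ remain.
Put B15 (34 ft³) in storage unit 7; 9 ft³ remain.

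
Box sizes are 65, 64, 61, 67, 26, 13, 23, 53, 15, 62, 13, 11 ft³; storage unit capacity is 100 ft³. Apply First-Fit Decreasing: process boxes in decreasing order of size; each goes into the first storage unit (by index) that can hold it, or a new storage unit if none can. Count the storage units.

6

Sorted descending: 67, 65, 64, 62, 61, 53, 26, 23, 15, 13, 13, 11.
storage unit 1: place 67 ft³, 33 ft³ left
storage unit 2: place 65 ft³, 35 ft³ left
storage unit 3: place 64 ft³, 36 ft³ left
storage unit 4: place 62 ft³, 38 ft³ left
storage unit 5: place 61 ft³, 39 ft³ left
storage unit 6: place 53 ft³, 47 ft³ left
storage unit 1: place 26 ft³, 7 ft³ left
storage unit 2: place 23 ft³, 12 ft³ left
storage unit 3: place 15 ft³, 21 ft³ left
storage unit 3: place 13 ft³, 8 ft³ left
storage unit 4: place 13 ft³, 25 ft³ left
storage unit 2: place 11 ft³, 1 ft³ left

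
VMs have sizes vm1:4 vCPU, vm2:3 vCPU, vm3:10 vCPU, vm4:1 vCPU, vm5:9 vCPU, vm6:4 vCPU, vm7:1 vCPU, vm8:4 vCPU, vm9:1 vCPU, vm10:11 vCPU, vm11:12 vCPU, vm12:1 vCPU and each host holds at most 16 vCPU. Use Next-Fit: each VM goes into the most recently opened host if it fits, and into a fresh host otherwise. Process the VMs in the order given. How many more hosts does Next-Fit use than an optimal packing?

Next-Fit: [4,3] [10,1] [9,4,1] [4,1,11] [12,1] → 5 hosts.
Total size 61 vCPU; any packing needs at least ⌈61/16⌉ = 4 hosts.
An optimal packing achieves that bound: [12,4] [11,4,1] [10,4,1,1] [9,3,1] → 4 hosts.
Excess: 5 − 4 = 1.

1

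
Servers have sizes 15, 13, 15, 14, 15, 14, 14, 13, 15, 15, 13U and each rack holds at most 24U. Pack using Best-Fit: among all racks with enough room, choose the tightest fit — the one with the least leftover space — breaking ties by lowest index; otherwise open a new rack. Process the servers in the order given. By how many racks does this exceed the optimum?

0

Best-Fit: [15] [13] [15] [14] [15] [14] [14] [13] [15] [15] [13] → 11 racks.
11 servers exceed 12U (half the capacity), and no two of those can share a rack, so at least 11 racks are needed.
So 11 is already optimal.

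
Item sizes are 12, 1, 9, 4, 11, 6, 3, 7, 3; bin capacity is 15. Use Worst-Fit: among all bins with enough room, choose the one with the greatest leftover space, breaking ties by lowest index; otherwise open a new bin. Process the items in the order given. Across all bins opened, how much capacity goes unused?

19

bin 1: place 12, 3 left
bin 1: place 1, 2 left
bin 2: place 9, 6 left
bin 2: place 4, 2 left
bin 3: place 11, 4 left
bin 4: place 6, 9 left
bin 4: place 3, 6 left
bin 5: place 7, 8 left
bin 5: place 3, 5 left
5 bins × 15 = 75; used 56; unused 19.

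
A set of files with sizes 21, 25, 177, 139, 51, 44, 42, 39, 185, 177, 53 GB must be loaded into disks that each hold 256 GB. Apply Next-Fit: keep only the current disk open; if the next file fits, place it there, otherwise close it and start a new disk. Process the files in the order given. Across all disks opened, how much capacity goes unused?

21 GB → disk 1 (remaining 235 GB)
25 GB → disk 1 (remaining 210 GB)
177 GB → disk 1 (remaining 33 GB)
139 GB → disk 2 (remaining 117 GB)
51 GB → disk 2 (remaining 66 GB)
44 GB → disk 2 (remaining 22 GB)
42 GB → disk 3 (remaining 214 GB)
39 GB → disk 3 (remaining 175 GB)
185 GB → disk 4 (remaining 71 GB)
177 GB → disk 5 (remaining 79 GB)
53 GB → disk 5 (remaining 26 GB)
5 disks × 256 GB = 1280 GB; used 953 GB; unused 327 GB.

327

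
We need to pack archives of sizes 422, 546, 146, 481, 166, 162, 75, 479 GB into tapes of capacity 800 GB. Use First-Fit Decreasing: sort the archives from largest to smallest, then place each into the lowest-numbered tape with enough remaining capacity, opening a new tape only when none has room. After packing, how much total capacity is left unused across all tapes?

723

Sorted descending: 546, 481, 479, 422, 166, 162, 146, 75.
tape 1: place 546 GB, 254 GB left
tape 2: place 481 GB, 319 GB left
tape 3: place 479 GB, 321 GB left
tape 4: place 422 GB, 378 GB left
tape 1: place 166 GB, 88 GB left
tape 2: place 162 GB, 157 GB left
tape 2: place 146 GB, 11 GB left
tape 1: place 75 GB, 13 GB left
4 tapes × 800 GB = 3200 GB; used 2477 GB; unused 723 GB.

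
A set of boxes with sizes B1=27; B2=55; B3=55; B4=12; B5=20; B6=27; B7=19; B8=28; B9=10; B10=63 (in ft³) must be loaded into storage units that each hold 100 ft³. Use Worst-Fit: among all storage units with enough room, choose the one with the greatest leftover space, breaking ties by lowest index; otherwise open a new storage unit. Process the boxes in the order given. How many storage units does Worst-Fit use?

4

Put B1 (27 ft³) in storage unit 1; 73 ft³ remain.
Put B2 (55 ft³) in storage unit 1; 18 ft³ remain.
Put B3 (55 ft³) in storage unit 2; 45 ft³ remain.
Put B4 (12 ft³) in storage unit 2; 33 ft³ remain.
Put B5 (20 ft³) in storage unit 2; 13 ft³ remain.
Put B6 (27 ft³) in storage unit 3; 73 ft³ remain.
Put B7 (19 ft³) in storage unit 3; 54 ft³ remain.
Put B8 (28 ft³) in storage unit 3; 26 ft³ remain.
Put B9 (10 ft³) in storage unit 3; 16 ft³ remain.
Put B10 (63 ft³) in storage unit 4; 37 ft³ remain.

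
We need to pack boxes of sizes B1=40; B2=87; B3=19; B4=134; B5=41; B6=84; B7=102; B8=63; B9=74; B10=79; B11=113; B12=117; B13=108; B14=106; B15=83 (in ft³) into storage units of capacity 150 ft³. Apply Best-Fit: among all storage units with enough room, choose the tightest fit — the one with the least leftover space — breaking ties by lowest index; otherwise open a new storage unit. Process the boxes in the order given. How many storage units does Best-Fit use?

11

Put B1 (40 ft³) in storage unit 1; 110 ft³ remain.
Put B2 (87 ft³) in storage unit 1; 23 ft³ remain.
Put B3 (19 ft³) in storage unit 1; 4 ft³ remain.
Put B4 (134 ft³) in storage unit 2; 16 ft³ remain.
Put B5 (41 ft³) in storage unit 3; 109 ft³ remain.
Put B6 (84 ft³) in storage unit 3; 25 ft³ remain.
Put B7 (102 ft³) in storage unit 4; 48 ft³ remain.
Put B8 (63 ft³) in storage unit 5; 87 ft³ remain.
Put B9 (74 ft³) in storage unit 5; 13 ft³ remain.
Put B10 (79 ft³) in storage unit 6; 71 ft³ remain.
Put B11 (113 ft³) in storage unit 7; 37 ft³ remain.
Put B12 (117 ft³) in storage unit 8; 33 ft³ remain.
Put B13 (108 ft³) in storage unit 9; 42 ft³ remain.
Put B14 (106 ft³) in storage unit 10; 44 ft³ remain.
Put B15 (83 ft³) in storage unit 11; 67 ft³ remain.
Final storage units: [40,87,19] [134] [41,84] [102] [63,74] [79] [113] [117] [108] [106] [83].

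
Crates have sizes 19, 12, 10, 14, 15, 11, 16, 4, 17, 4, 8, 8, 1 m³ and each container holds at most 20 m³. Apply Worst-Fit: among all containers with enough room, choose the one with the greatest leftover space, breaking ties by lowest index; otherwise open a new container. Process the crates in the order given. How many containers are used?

container 1: place 19 m³, 1 m³ left
container 2: place 12 m³, 8 m³ left
container 3: place 10 m³, 10 m³ left
container 4: place 14 m³, 6 m³ left
container 5: place 15 m³, 5 m³ left
container 6: place 11 m³, 9 m³ left
container 7: place 16 m³, 4 m³ left
container 3: place 4 m³, 6 m³ left
container 8: place 17 m³, 3 m³ left
container 6: place 4 m³, 5 m³ left
container 2: place 8 m³, 0 m³ left
container 9: place 8 m³, 12 m³ left
container 9: place 1 m³, 11 m³ left
Final containers: [19] [12,8] [10,4] [14] [15] [11,4] [16] [17] [8,1].

9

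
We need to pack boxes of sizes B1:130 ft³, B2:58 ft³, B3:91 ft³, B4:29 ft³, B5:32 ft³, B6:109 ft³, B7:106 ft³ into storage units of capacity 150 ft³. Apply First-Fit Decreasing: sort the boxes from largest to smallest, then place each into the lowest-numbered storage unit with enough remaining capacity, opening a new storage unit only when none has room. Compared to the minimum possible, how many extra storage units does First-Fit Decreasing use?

0

First-Fit Decreasing: [130] [109,32] [106,29] [91,58] → 4 storage units.
Total size 555 ft³; any packing needs at least ⌈555/150⌉ = 4 storage units.
So 4 is already optimal.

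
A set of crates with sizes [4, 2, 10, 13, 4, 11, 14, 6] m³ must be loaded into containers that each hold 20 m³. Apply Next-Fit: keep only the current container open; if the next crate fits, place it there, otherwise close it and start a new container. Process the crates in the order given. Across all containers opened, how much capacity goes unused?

container 1: place 4 m³, 16 m³ left
container 1: place 2 m³, 14 m³ left
container 1: place 10 m³, 4 m³ left
container 2: place 13 m³, 7 m³ left
container 2: place 4 m³, 3 m³ left
container 3: place 11 m³, 9 m³ left
container 4: place 14 m³, 6 m³ left
container 4: place 6 m³, 0 m³ left
4 containers × 20 m³ = 80 m³; used 64 m³; unused 16 m³.

16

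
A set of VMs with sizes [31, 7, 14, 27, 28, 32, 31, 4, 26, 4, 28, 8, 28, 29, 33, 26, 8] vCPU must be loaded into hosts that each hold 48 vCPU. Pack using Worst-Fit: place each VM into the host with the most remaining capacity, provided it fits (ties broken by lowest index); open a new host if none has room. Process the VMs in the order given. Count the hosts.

31 vCPU → host 1 (remaining 17 vCPU)
7 vCPU → host 1 (remaining 10 vCPU)
14 vCPU → host 2 (remaining 34 vCPU)
27 vCPU → host 2 (remaining 7 vCPU)
28 vCPU → host 3 (remaining 20 vCPU)
32 vCPU → host 4 (remaining 16 vCPU)
31 vCPU → host 5 (remaining 17 vCPU)
4 vCPU → host 3 (remaining 16 vCPU)
26 vCPU → host 6 (remaining 22 vCPU)
4 vCPU → host 6 (remaining 18 vCPU)
28 vCPU → host 7 (remaining 20 vCPU)
8 vCPU → host 7 (remaining 12 vCPU)
28 vCPU → host 8 (remaining 20 vCPU)
29 vCPU → host 9 (remaining 19 vCPU)
33 vCPU → host 10 (remaining 15 vCPU)
26 vCPU → host 11 (remaining 22 vCPU)
8 vCPU → host 11 (remaining 14 vCPU)

11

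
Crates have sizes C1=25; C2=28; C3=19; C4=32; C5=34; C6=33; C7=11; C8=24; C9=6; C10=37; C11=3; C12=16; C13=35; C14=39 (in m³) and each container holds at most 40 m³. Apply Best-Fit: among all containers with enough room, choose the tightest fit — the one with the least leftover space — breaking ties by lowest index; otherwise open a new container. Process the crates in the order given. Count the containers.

Put C1 (25 m³) in container 1; 15 m³ remain.
Put C2 (28 m³) in container 2; 12 m³ remain.
Put C3 (19 m³) in container 3; 21 m³ remain.
Put C4 (32 m³) in container 4; 8 m³ remain.
Put C5 (34 m³) in container 5; 6 m³ remain.
Put C6 (33 m³) in container 6; 7 m³ remain.
Put C7 (11 m³) in container 2; 1 m³ remain.
Put C8 (24 m³) in container 7; 16 m³ remain.
Put C9 (6 m³) in container 5; 0 m³ remain.
Put C10 (37 m³) in container 8; 3 m³ remain.
Put C11 (3 m³) in container 8; 0 m³ remain.
Put C12 (16 m³) in container 7; 0 m³ remain.
Put C13 (35 m³) in container 9; 5 m³ remain.
Put C14 (39 m³) in container 10; 1 m³ remain.
Final containers: [25] [28,11] [19] [32] [34,6] [33] [24,16] [37,3] [35] [39].

10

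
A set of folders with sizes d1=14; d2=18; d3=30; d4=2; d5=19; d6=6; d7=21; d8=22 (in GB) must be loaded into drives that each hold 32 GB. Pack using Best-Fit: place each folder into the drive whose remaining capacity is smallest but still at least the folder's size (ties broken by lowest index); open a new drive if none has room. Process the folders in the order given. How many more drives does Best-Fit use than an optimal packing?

Best-Fit: [14,18] [30,2] [19,6] [21] [22] → 5 drives.
Total size 132 GB; any packing needs at least ⌈132/32⌉ = 5 drives.
So 5 is already optimal.

0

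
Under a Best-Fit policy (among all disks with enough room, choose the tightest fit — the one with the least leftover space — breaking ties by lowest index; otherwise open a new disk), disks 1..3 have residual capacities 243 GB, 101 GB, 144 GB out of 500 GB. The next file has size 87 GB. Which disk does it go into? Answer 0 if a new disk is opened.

Disks with room: disk 1 (243 GB), disk 2 (101 GB), disk 3 (144 GB).
Tightest fit is disk 2 with 101 GB free.

2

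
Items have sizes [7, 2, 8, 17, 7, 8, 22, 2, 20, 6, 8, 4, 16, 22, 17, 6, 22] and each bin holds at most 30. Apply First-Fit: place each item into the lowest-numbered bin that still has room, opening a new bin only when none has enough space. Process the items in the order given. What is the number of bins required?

bin 1: place 7, 23 left
bin 1: place 2, 21 left
bin 1: place 8, 13 left
bin 2: place 17, 13 left
bin 1: place 7, 6 left
bin 2: place 8, 5 left
bin 3: place 22, 8 left
bin 1: place 2, 4 left
bin 4: place 20, 10 left
bin 3: place 6, 2 left
bin 4: place 8, 2 left
bin 1: place 4, 0 left
bin 5: place 16, 14 left
bin 6: place 22, 8 left
bin 7: place 17, 13 left
bin 5: place 6, 8 left
bin 8: place 22, 8 left
Final bins: [7,2,8,7,2,4] [17,8] [22,6] [20,8] [16,6] [22] [17] [22].

8 bins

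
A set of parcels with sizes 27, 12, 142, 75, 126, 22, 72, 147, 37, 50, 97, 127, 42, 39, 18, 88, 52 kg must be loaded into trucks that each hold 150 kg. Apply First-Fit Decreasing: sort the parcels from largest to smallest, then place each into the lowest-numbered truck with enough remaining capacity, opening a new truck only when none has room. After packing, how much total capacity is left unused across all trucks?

Sorted descending: 147, 142, 127, 126, 97, 88, 75, 72, 52, 50, 42, 39, 37, 27, 22, 18, 12.
Put 147 kg in truck 1; 3 kg remain.
Put 142 kg in truck 2; 8 kg remain.
Put 127 kg in truck 3; 23 kg remain.
Put 126 kg in truck 4; 24 kg remain.
Put 97 kg in truck 5; 53 kg remain.
Put 88 kg in truck 6; 62 kg remain.
Put 75 kg in truck 7; 75 kg remain.
Put 72 kg in truck 7; 3 kg remain.
Put 52 kg in truck 5; 1 kg remain.
Put 50 kg in truck 6; 12 kg remain.
Put 42 kg in truck 8; 108 kg remain.
Put 39 kg in truck 8; 69 kg remain.
Put 37 kg in truck 8; 32 kg remain.
Put 27 kg in truck 8; 5 kg remain.
Put 22 kg in truck 3; 1 kg remain.
Put 18 kg in truck 4; 6 kg remain.
Put 12 kg in truck 6; 0 kg remain.
8 trucks × 150 kg = 1200 kg; used 1173 kg; unused 27 kg.

27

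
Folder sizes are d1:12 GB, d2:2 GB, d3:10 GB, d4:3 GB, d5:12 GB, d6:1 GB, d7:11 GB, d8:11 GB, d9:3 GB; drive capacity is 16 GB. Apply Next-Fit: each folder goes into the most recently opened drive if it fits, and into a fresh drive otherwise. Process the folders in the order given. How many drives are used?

5

Put d1 (12 GB) in drive 1; 4 GB remain.
Put d2 (2 GB) in drive 1; 2 GB remain.
Put d3 (10 GB) in drive 2; 6 GB remain.
Put d4 (3 GB) in drive 2; 3 GB remain.
Put d5 (12 GB) in drive 3; 4 GB remain.
Put d6 (1 GB) in drive 3; 3 GB remain.
Put d7 (11 GB) in drive 4; 5 GB remain.
Put d8 (11 GB) in drive 5; 5 GB remain.
Put d9 (3 GB) in drive 5; 2 GB remain.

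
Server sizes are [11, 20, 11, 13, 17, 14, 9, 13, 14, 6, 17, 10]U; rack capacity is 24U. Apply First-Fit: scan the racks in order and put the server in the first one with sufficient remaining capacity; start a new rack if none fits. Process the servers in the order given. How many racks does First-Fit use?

rack 1: place 11U, 13U left
rack 2: place 20U, 4U left
rack 1: place 11U, 2U left
rack 3: place 13U, 11U left
rack 4: place 17U, 7U left
rack 5: place 14U, 10U left
rack 3: place 9U, 2U left
rack 6: place 13U, 11U left
rack 7: place 14U, 10U left
rack 4: place 6U, 1U left
rack 8: place 17U, 7U left
rack 5: place 10U, 0U left
Final racks: [11,11] [20] [13,9] [17,6] [14,10] [13] [14] [17].

8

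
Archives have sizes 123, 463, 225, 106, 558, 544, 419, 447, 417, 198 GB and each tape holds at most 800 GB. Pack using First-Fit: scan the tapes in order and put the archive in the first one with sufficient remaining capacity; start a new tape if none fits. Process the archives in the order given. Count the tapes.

6 tapes

123 GB → tape 1 (remaining 677 GB)
463 GB → tape 1 (remaining 214 GB)
225 GB → tape 2 (remaining 575 GB)
106 GB → tape 1 (remaining 108 GB)
558 GB → tape 2 (remaining 17 GB)
544 GB → tape 3 (remaining 256 GB)
419 GB → tape 4 (remaining 381 GB)
447 GB → tape 5 (remaining 353 GB)
417 GB → tape 6 (remaining 383 GB)
198 GB → tape 3 (remaining 58 GB)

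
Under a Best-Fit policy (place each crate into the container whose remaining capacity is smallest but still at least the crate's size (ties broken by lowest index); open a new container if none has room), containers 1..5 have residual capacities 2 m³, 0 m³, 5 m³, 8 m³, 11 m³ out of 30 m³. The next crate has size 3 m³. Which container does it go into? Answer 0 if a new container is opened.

Containers with room: container 3 (5 m³), container 4 (8 m³), container 5 (11 m³).
Tightest fit is container 3 with 5 m³ free.

3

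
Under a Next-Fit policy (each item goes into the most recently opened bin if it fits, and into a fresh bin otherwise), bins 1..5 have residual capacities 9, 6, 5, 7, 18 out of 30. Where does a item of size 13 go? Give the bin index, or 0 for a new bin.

5

Next-Fit only looks at bin 5, which has 18 free.
13 fits there.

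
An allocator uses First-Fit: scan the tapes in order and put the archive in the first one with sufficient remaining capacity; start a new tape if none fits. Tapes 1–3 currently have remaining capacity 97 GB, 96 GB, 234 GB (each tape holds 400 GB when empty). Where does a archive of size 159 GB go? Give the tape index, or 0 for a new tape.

3

Tapes with room: tape 3 (234 GB).
The first with room is tape 3.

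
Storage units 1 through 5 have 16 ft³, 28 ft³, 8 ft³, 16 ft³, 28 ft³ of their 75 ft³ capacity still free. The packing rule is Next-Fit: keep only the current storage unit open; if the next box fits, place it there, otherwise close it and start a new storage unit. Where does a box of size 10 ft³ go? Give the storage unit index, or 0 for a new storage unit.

Next-Fit only looks at storage unit 5, which has 28 ft³ free.
10 ft³ fits there.

5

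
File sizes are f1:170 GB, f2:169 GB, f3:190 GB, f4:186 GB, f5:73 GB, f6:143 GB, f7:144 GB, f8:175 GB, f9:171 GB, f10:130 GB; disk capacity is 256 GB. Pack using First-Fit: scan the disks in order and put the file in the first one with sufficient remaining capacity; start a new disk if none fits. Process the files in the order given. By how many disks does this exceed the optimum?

First-Fit: [170,73] [169] [190] [186] [143] [144] [175] [171] [130] → 9 disks.
9 files exceed 128 GB (half the capacity), and no two of those can share a disk, so at least 9 disks are needed.
So 9 is already optimal.

0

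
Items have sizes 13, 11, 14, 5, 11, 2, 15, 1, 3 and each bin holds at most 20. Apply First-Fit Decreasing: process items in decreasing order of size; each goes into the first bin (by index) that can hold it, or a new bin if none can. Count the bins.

5

Sorted descending: 15, 14, 13, 11, 11, 5, 3, 2, 1.
Put 15 in bin 1; 5 remain.
Put 14 in bin 2; 6 remain.
Put 13 in bin 3; 7 remain.
Put 11 in bin 4; 9 remain.
Put 11 in bin 5; 9 remain.
Put 5 in bin 1; 0 remain.
Put 3 in bin 2; 3 remain.
Put 2 in bin 2; 1 remain.
Put 1 in bin 2; 0 remain.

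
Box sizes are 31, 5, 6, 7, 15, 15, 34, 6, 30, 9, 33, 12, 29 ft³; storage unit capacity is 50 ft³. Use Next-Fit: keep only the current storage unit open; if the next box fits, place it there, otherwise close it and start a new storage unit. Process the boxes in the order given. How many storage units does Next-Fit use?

6

31 ft³ → storage unit 1 (remaining 19 ft³)
5 ft³ → storage unit 1 (remaining 14 ft³)
6 ft³ → storage unit 1 (remaining 8 ft³)
7 ft³ → storage unit 1 (remaining 1 ft³)
15 ft³ → storage unit 2 (remaining 35 ft³)
15 ft³ → storage unit 2 (remaining 20 ft³)
34 ft³ → storage unit 3 (remaining 16 ft³)
6 ft³ → storage unit 3 (remaining 10 ft³)
30 ft³ → storage unit 4 (remaining 20 ft³)
9 ft³ → storage unit 4 (remaining 11 ft³)
33 ft³ → storage unit 5 (remaining 17 ft³)
12 ft³ → storage unit 5 (remaining 5 ft³)
29 ft³ → storage unit 6 (remaining 21 ft³)
Final storage units: [31,5,6,7] [15,15] [34,6] [30,9] [33,12] [29].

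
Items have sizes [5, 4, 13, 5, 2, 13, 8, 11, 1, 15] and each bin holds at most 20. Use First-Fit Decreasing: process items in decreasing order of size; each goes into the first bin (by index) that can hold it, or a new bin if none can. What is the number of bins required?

4 bins

Sorted descending: 15, 13, 13, 11, 8, 5, 5, 4, 2, 1.
15 → bin 1 (remaining 5)
13 → bin 2 (remaining 7)
13 → bin 3 (remaining 7)
11 → bin 4 (remaining 9)
8 → bin 4 (remaining 1)
5 → bin 1 (remaining 0)
5 → bin 2 (remaining 2)
4 → bin 3 (remaining 3)
2 → bin 2 (remaining 0)
1 → bin 3 (remaining 2)
Final bins: [15,5] [13,5,2] [13,4,1] [11,8].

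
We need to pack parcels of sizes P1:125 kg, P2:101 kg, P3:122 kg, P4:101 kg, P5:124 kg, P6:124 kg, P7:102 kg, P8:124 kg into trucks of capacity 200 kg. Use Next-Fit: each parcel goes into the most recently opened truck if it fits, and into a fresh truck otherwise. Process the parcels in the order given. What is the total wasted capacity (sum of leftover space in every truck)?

677

P1 (125 kg) → truck 1 (remaining 75 kg)
P2 (101 kg) → truck 2 (remaining 99 kg)
P3 (122 kg) → truck 3 (remaining 78 kg)
P4 (101 kg) → truck 4 (remaining 99 kg)
P5 (124 kg) → truck 5 (remaining 76 kg)
P6 (124 kg) → truck 6 (remaining 76 kg)
P7 (102 kg) → truck 7 (remaining 98 kg)
P8 (124 kg) → truck 8 (remaining 76 kg)
8 trucks × 200 kg = 1600 kg; used 923 kg; unused 677 kg.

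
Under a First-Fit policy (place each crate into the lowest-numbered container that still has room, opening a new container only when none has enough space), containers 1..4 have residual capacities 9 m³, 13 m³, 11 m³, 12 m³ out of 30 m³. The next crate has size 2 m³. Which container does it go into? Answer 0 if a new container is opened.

1

Containers with room: container 1 (9 m³), container 2 (13 m³), container 3 (11 m³), container 4 (12 m³).
The first with room is container 1.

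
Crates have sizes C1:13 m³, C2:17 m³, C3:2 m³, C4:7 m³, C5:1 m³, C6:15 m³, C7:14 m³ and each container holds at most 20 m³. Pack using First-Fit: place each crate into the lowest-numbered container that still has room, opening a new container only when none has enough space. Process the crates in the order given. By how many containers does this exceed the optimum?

1

First-Fit: [13,2,1] [17] [7] [15] [14] → 5 containers.
Total size 69 m³; any packing needs at least ⌈69/20⌉ = 4 containers.
An optimal packing achieves that bound: [17,2,1] [15] [14] [13,7] → 4 containers.
Excess: 5 − 4 = 1.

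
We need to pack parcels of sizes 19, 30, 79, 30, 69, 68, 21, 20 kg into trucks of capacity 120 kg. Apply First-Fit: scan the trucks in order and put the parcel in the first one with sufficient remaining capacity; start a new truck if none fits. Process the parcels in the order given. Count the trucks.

19 kg → truck 1 (remaining 101 kg)
30 kg → truck 1 (remaining 71 kg)
79 kg → truck 2 (remaining 41 kg)
30 kg → truck 1 (remaining 41 kg)
69 kg → truck 3 (remaining 51 kg)
68 kg → truck 4 (remaining 52 kg)
21 kg → truck 1 (remaining 20 kg)
20 kg → truck 1 (remaining 0 kg)

4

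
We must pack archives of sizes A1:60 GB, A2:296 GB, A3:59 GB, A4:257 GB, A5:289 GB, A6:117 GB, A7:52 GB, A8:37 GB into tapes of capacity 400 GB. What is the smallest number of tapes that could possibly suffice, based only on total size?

3 tapes

Total size = 60 + 296 + 59 + 257 + 289 + 117 + 52 + 37 = 1167 GB.
⌈1167 / 400⌉ = 3.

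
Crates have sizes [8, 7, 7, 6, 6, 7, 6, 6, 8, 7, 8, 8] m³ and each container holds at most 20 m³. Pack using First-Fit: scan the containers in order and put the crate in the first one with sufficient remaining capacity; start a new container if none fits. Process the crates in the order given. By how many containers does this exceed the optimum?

0

First-Fit: [8,7] [7,6,6] [7,6,6] [8,7] [8,8] → 5 containers.
Total size 84 m³; any packing needs at least ⌈84/20⌉ = 5 containers.
So 5 is already optimal.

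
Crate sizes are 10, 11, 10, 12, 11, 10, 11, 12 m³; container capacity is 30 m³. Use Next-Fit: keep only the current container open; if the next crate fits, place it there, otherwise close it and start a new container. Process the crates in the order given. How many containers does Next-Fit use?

4

Put 10 m³ in container 1; 20 m³ remain.
Put 11 m³ in container 1; 9 m³ remain.
Put 10 m³ in container 2; 20 m³ remain.
Put 12 m³ in container 2; 8 m³ remain.
Put 11 m³ in container 3; 19 m³ remain.
Put 10 m³ in container 3; 9 m³ remain.
Put 11 m³ in container 4; 19 m³ remain.
Put 12 m³ in container 4; 7 m³ remain.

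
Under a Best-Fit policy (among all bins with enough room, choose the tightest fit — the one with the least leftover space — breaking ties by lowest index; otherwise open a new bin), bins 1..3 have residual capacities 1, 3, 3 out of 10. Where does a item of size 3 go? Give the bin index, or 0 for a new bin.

2

Bins with room: bin 2 (3), bin 3 (3).
Tightest fit is bin 2 with 3 free.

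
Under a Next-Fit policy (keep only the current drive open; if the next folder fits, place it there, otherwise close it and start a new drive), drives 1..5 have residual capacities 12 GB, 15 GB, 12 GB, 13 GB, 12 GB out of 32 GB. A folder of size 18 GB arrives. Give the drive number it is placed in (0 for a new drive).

Next-Fit only looks at drive 5, which has 12 GB free.
18 GB does not fit, so a new drive is opened.

0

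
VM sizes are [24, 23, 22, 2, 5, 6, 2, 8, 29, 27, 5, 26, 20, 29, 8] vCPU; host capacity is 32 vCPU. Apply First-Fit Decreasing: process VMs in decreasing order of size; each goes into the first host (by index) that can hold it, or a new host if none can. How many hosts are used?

Sorted descending: 29, 29, 27, 26, 24, 23, 22, 20, 8, 8, 6, 5, 5, 2, 2.
host 1: place 29 vCPU, 3 vCPU left
host 2: place 29 vCPU, 3 vCPU left
host 3: place 27 vCPU, 5 vCPU left
host 4: place 26 vCPU, 6 vCPU left
host 5: place 24 vCPU, 8 vCPU left
host 6: place 23 vCPU, 9 vCPU left
host 7: place 22 vCPU, 10 vCPU left
host 8: place 20 vCPU, 12 vCPU left
host 5: place 8 vCPU, 0 vCPU left
host 6: place 8 vCPU, 1 vCPU left
host 4: place 6 vCPU, 0 vCPU left
host 3: place 5 vCPU, 0 vCPU left
host 7: place 5 vCPU, 5 vCPU left
host 1: place 2 vCPU, 1 vCPU left
host 2: place 2 vCPU, 1 vCPU left
Final hosts: [29,2] [29,2] [27,5] [26,6] [24,8] [23,8] [22,5] [20].

8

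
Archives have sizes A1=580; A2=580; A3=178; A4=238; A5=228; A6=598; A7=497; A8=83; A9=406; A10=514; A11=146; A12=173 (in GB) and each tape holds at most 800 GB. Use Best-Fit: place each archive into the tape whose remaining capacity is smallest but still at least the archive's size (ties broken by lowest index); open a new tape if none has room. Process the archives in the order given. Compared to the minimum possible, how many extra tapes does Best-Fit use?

Best-Fit: [580,178] [580,146] [238,228] [598,83] [497] [406] [514,173] → 7 tapes.
Total size 4221 GB; any packing needs at least ⌈4221/800⌉ = 6 tapes.
An optimal packing achieves that bound: [598,178] [580,173] [580,146] [514,238] [497,228] [406,83] → 6 tapes.
Excess: 7 − 6 = 1.

1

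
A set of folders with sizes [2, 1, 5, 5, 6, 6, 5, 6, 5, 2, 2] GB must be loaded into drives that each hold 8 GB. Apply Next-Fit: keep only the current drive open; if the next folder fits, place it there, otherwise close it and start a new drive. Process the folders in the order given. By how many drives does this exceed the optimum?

1

Next-Fit: [2,1,5] [5] [6] [6] [5] [6] [5,2] [2] → 8 drives.
7 folders exceed 4 GB (half the capacity), and no two of those can share a drive, so at least 7 drives are needed.
An optimal packing achieves that bound: [6,2] [6,2] [6,2] [5,1] [5] [5] [5] → 7 drives.
Excess: 8 − 7 = 1.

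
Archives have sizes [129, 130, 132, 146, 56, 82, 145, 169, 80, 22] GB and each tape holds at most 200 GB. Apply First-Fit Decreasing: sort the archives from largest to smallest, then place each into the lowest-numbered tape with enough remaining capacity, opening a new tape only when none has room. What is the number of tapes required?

7

Sorted descending: 169, 146, 145, 132, 130, 129, 82, 80, 56, 22.
Put 169 GB in tape 1; 31 GB remain.
Put 146 GB in tape 2; 54 GB remain.
Put 145 GB in tape 3; 55 GB remain.
Put 132 GB in tape 4; 68 GB remain.
Put 130 GB in tape 5; 70 GB remain.
Put 129 GB in tape 6; 71 GB remain.
Put 82 GB in tape 7; 118 GB remain.
Put 80 GB in tape 7; 38 GB remain.
Put 56 GB in tape 4; 12 GB remain.
Put 22 GB in tape 1; 9 GB remain.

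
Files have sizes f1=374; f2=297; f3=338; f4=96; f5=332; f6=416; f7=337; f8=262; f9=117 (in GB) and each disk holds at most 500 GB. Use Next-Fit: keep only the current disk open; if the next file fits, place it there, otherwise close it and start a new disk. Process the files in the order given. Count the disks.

7 disks

disk 1: place f1 (374 GB), 126 GB left
disk 2: place f2 (297 GB), 203 GB left
disk 3: place f3 (338 GB), 162 GB left
disk 3: place f4 (96 GB), 66 GB left
disk 4: place f5 (332 GB), 168 GB left
disk 5: place f6 (416 GB), 84 GB left
disk 6: place f7 (337 GB), 163 GB left
disk 7: place f8 (262 GB), 238 GB left
disk 7: place f9 (117 GB), 121 GB left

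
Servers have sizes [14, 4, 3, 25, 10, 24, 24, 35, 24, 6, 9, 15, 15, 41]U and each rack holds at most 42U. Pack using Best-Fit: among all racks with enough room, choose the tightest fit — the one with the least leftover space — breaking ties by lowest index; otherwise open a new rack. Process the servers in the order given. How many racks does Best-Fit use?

7 racks

rack 1: place 14U, 28U left
rack 1: place 4U, 24U left
rack 1: place 3U, 21U left
rack 2: place 25U, 17U left
rack 2: place 10U, 7U left
rack 3: place 24U, 18U left
rack 4: place 24U, 18U left
rack 5: place 35U, 7U left
rack 6: place 24U, 18U left
rack 2: place 6U, 1U left
rack 3: place 9U, 9U left
rack 4: place 15U, 3U left
rack 6: place 15U, 3U left
rack 7: place 41U, 1U left
Final racks: [14,4,3] [25,10,6] [24,9] [24,15] [35] [24,15] [41].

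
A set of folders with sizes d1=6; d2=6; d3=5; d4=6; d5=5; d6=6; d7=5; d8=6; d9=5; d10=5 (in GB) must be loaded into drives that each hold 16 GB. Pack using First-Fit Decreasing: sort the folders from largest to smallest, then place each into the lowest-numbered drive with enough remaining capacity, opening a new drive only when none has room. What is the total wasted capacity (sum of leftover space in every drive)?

9

Sorted descending: 6, 6, 6, 6, 6, 5, 5, 5, 5, 5.
6 GB → drive 1 (remaining 10 GB)
6 GB → drive 1 (remaining 4 GB)
6 GB → drive 2 (remaining 10 GB)
6 GB → drive 2 (remaining 4 GB)
6 GB → drive 3 (remaining 10 GB)
5 GB → drive 3 (remaining 5 GB)
5 GB → drive 3 (remaining 0 GB)
5 GB → drive 4 (remaining 11 GB)
5 GB → drive 4 (remaining 6 GB)
5 GB → drive 4 (remaining 1 GB)
4 drives × 16 GB = 64 GB; used 55 GB; unused 9 GB.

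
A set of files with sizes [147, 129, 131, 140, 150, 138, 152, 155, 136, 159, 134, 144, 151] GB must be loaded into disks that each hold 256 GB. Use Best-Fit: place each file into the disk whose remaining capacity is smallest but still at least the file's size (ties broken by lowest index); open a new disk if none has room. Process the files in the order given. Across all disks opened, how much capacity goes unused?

Put 147 GB in disk 1; 109 GB remain.
Put 129 GB in disk 2; 127 GB remain.
Put 131 GB in disk 3; 125 GB remain.
Put 140 GB in disk 4; 116 GB remain.
Put 150 GB in disk 5; 106 GB remain.
Put 138 GB in disk 6; 118 GB remain.
Put 152 GB in disk 7; 104 GB remain.
Put 155 GB in disk 8; 101 GB remain.
Put 136 GB in disk 9; 120 GB remain.
Put 159 GB in disk 10; 97 GB remain.
Put 134 GB in disk 11; 122 GB remain.
Put 144 GB in disk 12; 112 GB remain.
Put 151 GB in disk 13; 105 GB remain.
13 disks × 256 GB = 3328 GB; used 1866 GB; unused 1462 GB.

1462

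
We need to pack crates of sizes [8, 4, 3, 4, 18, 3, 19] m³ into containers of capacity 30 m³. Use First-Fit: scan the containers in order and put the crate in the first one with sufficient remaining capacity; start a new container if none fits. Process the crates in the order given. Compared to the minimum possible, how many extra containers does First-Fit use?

1

First-Fit: [8,4,3,4,3] [18] [19] → 3 containers.
Total size 59 m³; any packing needs at least ⌈59/30⌉ = 2 containers.
An optimal packing achieves that bound: [19,8,3] [18,4,4,3] → 2 containers.
Excess: 3 − 2 = 1.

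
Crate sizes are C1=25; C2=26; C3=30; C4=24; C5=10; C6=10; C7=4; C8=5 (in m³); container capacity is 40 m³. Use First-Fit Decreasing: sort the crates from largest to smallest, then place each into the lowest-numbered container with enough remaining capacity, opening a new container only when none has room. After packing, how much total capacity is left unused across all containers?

Sorted descending: 30, 26, 25, 24, 10, 10, 5, 4.
container 1: place 30 m³, 10 m³ left
container 2: place 26 m³, 14 m³ left
container 3: place 25 m³, 15 m³ left
container 4: place 24 m³, 16 m³ left
container 1: place 10 m³, 0 m³ left
container 2: place 10 m³, 4 m³ left
container 3: place 5 m³, 10 m³ left
container 2: place 4 m³, 0 m³ left
4 containers × 40 m³ = 160 m³; used 134 m³; unused 26 m³.

26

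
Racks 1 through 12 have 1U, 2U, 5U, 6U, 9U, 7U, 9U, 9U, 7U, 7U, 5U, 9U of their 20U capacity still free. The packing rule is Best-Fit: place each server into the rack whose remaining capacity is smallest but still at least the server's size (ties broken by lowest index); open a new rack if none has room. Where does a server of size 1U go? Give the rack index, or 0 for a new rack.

Racks with room: rack 1 (1U), rack 2 (2U), rack 3 (5U), rack 4 (6U), rack 5 (9U), rack 6 (7U), rack 7 (9U), rack 8 (9U), rack 9 (7U), rack 10 (7U), rack 11 (5U), rack 12 (9U).
Tightest fit is rack 1 with 1U free.

1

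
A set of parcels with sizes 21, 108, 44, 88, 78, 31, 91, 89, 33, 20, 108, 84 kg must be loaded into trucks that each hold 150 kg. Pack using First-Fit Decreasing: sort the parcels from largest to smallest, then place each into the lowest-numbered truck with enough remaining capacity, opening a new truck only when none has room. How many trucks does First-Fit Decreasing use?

7

Sorted descending: 108, 108, 91, 89, 88, 84, 78, 44, 33, 31, 21, 20.
108 kg → truck 1 (remaining 42 kg)
108 kg → truck 2 (remaining 42 kg)
91 kg → truck 3 (remaining 59 kg)
89 kg → truck 4 (remaining 61 kg)
88 kg → truck 5 (remaining 62 kg)
84 kg → truck 6 (remaining 66 kg)
78 kg → truck 7 (remaining 72 kg)
44 kg → truck 3 (remaining 15 kg)
33 kg → truck 1 (remaining 9 kg)
31 kg → truck 2 (remaining 11 kg)
21 kg → truck 4 (remaining 40 kg)
20 kg → truck 4 (remaining 20 kg)
Final trucks: [108,33] [108,31] [91,44] [89,21,20] [88] [84] [78].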